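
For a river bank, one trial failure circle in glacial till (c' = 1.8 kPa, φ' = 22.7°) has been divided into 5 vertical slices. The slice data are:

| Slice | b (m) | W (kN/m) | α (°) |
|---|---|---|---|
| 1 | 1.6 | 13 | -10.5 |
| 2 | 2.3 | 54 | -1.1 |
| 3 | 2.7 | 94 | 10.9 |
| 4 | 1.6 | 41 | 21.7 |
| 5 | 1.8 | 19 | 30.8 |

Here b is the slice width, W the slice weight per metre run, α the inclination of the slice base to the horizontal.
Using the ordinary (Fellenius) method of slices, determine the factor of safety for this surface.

Ordinary method of slices: FS = Σ[c'·Δl_i + (W_i cosα_i)·tanφ'] / Σ W_i sinα_i, with Δl_i = b_i / cosα_i.
Slice 1: Δl = 1.6/cos(-10.5°) = 1.627 m; N'_1 = 13·cos(-10.5°) = 12.8; c'Δl = 2.93; W sinα = -2.4
Slice 2: Δl = 2.3/cos(-1.1°) = 2.300 m; N'_2 = 54·cos(-1.1°) = 54.0; c'Δl = 4.14; W sinα = -1.0
Slice 3: Δl = 2.7/cos10.9° = 2.750 m; N'_3 = 94·cos10.9° = 92.3; c'Δl = 4.95; W sinα = 17.8
Slice 4: Δl = 1.6/cos21.7° = 1.722 m; N'_4 = 41·cos21.7° = 38.1; c'Δl = 3.10; W sinα = 15.2
Slice 5: Δl = 1.8/cos30.8° = 2.096 m; N'_5 = 19·cos30.8° = 16.3; c'Δl = 3.77; W sinα = 9.7
Σc'Δl = 18.9 kN/m; ΣN' = 213.5 kN/m; ΣW sinα = 39.3 kN/m
Resisting = 18.9 + 213.5·tan22.7° = 18.9 + 89.3 = 108.2 kN/m
FS = 108.2 / 39.3 = 2.756

FS = 2.76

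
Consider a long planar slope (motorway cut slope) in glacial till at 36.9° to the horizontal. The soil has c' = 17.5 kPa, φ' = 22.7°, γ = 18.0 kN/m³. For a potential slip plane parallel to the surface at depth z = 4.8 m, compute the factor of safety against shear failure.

For an infinite slope with a slip plane parallel to the surface (no pore pressure): FS = [c' + γz cos²β tanφ'] / [γz sinβ cosβ].
γz = 18.0·4.8 = 86.40 kN/m²
Numerator = 17.5 + 86.40·cos²36.9°·tan22.7° = 17.5 + 86.40·0.6395·0.4183 = 40.613 kPa
Denominator = 86.40·sin36.9°·cos36.9° = 86.40·0.6004·0.7997 = 41.485 kPa
FS = 40.613 / 41.485 = 0.979

FS = 0.98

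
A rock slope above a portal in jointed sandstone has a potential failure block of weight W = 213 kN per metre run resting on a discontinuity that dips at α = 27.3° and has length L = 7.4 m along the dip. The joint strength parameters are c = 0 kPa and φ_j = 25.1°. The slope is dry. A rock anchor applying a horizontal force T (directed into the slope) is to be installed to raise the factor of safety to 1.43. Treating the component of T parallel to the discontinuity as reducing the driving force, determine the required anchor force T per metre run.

T = 34 kN/m

Resolving forces along and normal to the sliding plane, with the horizontal anchor force T adding T·sinα to the effective normal force and T·cosα acting up the plane against the driving force:
FS = [cL + (W cosα + T sinα) tanφ_j] / [W sinα − T cosα]
Without the anchor: N' = 189.3 kN/m, driving T_d = 97.7 kN/m, resisting R = 0·7.4 + 189.3·tan25.1° = 88.7 kN/m, FS = 0.91.
Setting FS = 1.43 and solving for T:
1.43·(97.7 − T cos27.3°) = 88.7 + T sin27.3°·tan25.1°
T·(sin27.3°·tan25.1° + 1.43·cos27.3°) = 1.43·97.7 − 88.7
T·(0.4586·0.4684 + 1.43·0.8886) = 139.7 − 88.7 = 51.0
T·1.4856 = 51.0
T = 34.4 kN/m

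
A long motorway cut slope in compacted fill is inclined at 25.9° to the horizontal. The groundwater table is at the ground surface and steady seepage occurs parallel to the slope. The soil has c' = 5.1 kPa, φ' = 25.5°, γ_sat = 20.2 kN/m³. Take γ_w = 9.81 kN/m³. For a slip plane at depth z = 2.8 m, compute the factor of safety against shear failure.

With seepage parallel to the slope and the water table at the surface, the effective normal stress on the slip plane uses the buoyant unit weight γ' = γ_sat − γ_w while the driving shear stress uses γ_sat:
FS = [c' + γ' z cos²β tanφ'] / [γ_sat z sinβ cosβ]
γ' = 20.2 − 9.81 = 10.39 kN/m³
Numerator = 5.1 + 10.39·2.8·cos²25.9°·tan25.5° = 5.1 + 10.39·2.8·0.8092·0.4770 = 16.329 kPa
Denominator = 20.2·2.8·sin25.9°·cos25.9° = 20.2·2.8·0.4368·0.8996 = 22.224 kPa
FS = 16.329 / 22.224 = 0.735

FS = 0.73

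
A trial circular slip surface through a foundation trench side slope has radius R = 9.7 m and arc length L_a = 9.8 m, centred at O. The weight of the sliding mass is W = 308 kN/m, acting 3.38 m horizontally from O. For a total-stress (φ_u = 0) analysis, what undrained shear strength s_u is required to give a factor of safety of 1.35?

s_u = 14.8 kPa

FS = s_u·L_a·R / (W·d), so s_u = FS·W·d / (L_a·R).
s_u = 1.35·308·3.38 / (9.80·9.7) = 1405.4 / 95.06 = 14.78 kPa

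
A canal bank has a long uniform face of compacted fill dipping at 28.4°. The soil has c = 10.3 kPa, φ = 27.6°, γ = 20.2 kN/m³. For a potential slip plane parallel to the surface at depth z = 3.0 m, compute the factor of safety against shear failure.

For an infinite slope with a slip plane parallel to the surface (no pore pressure): FS = [c + γz cos²β tanφ] / [γz sinβ cosβ].
γz = 20.2·3.0 = 60.60 kN/m²
Numerator = 10.3 + 60.60·cos²28.4°·tan27.6° = 10.3 + 60.60·0.7738·0.5228 = 34.814 kPa
Denominator = 60.60·sin28.4°·cos28.4° = 60.60·0.4756·0.8796 = 25.354 kPa
FS = 34.814 / 25.354 = 1.373

FS = 1.37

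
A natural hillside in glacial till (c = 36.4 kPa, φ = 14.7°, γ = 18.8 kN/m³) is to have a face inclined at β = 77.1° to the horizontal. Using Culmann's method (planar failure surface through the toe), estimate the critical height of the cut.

Culmann's analysis gives the critical failure plane at α_cr = (β + φ)/2 = (77.1 + 14.7)/2 = 45.9°, and the critical height
H_c = (4c/γ) · sinβ cosφ / [1 − cos(β − φ)]
    = (4·36.4/18.8) · sin77.1°·cos14.7° / [1 − cos(62.4°)]
    = 7.745 · 0.9748·0.9673 / [1 − 0.4633]
    = 7.745 · 0.9429 / 0.5367
    = 13.61 m

H_c = 13.61 m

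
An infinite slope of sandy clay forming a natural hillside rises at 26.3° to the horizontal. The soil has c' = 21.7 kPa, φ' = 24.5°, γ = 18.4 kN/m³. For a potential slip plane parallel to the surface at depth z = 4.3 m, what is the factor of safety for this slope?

FS = 1.61

For an infinite slope with a slip plane parallel to the surface (no pore pressure): FS = [c' + γz cos²β tanφ'] / [γz sinβ cosβ].
γz = 18.4·4.3 = 79.12 kN/m²
Numerator = 21.7 + 79.12·cos²26.3°·tan24.5° = 21.7 + 79.12·0.8037·0.4557 = 50.679 kPa
Denominator = 79.12·sin26.3°·cos26.3° = 79.12·0.4431·0.8965 = 31.427 kPa
FS = 50.679 / 31.427 = 1.613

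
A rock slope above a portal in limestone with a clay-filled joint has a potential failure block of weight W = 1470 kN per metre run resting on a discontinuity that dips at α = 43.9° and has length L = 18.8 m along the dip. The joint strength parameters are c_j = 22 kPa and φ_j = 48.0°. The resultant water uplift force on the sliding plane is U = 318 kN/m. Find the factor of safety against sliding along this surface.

Resolving the block weight along and normal to the plane and applying the Mohr–Coulomb strength on the joint:
N' = W cosα − U = 1470·cos43.9° − 318 = 741.2 kN/m
Driving force T = W sinα = 1470·sin43.9° = 1019.3 kN/m
Resisting force R = c_j·L + N'·tanφ_j = 22·18.8 + 741.2·tan48.0° = 413.6 + 823.2 = 1236.8 kN/m
FS = R / T = 1236.8 / 1019.3 = 1.213

FS = 1.21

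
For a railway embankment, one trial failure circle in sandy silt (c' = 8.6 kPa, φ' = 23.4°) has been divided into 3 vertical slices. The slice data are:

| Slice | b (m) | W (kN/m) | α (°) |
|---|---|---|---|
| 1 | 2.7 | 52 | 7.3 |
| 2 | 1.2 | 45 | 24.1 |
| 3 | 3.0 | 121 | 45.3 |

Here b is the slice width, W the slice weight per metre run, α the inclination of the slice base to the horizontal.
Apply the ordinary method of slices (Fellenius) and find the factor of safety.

FS = 1.34

Ordinary method of slices: FS = Σ[c'·Δl_i + (W_i cosα_i)·tanφ'] / Σ W_i sinα_i, with Δl_i = b_i / cosα_i.
Slice 1: Δl = 2.7/cos7.3° = 2.722 m; N'_1 = 52·cos7.3° = 51.6; c'Δl = 23.41; W sinα = 6.6
Slice 2: Δl = 1.2/cos24.1° = 1.315 m; N'_2 = 45·cos24.1° = 41.1; c'Δl = 11.31; W sinα = 18.4
Slice 3: Δl = 3.0/cos45.3° = 4.265 m; N'_3 = 121·cos45.3° = 85.1; c'Δl = 36.68; W sinα = 86.0
Σc'Δl = 71.4 kN/m; ΣN' = 177.8 kN/m; ΣW sinα = 111.0 kN/m
Resisting = 71.4 + 177.8·tan23.4° = 71.4 + 76.9 = 148.3 kN/m
FS = 148.3 / 111.0 = 1.336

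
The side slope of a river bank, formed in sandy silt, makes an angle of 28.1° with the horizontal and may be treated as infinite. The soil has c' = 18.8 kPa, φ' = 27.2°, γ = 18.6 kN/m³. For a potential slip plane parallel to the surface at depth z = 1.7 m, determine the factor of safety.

FS = 2.39

For an infinite slope with a slip plane parallel to the surface (no pore pressure): FS = [c' + γz cos²β tanφ'] / [γz sinβ cosβ].
γz = 18.6·1.7 = 31.62 kN/m²
Numerator = 18.8 + 31.62·cos²28.1°·tan27.2° = 18.8 + 31.62·0.7781·0.5139 = 31.445 kPa
Denominator = 31.62·sin28.1°·cos28.1° = 31.62·0.4710·0.8821 = 13.138 kPa
FS = 31.445 / 13.138 = 2.393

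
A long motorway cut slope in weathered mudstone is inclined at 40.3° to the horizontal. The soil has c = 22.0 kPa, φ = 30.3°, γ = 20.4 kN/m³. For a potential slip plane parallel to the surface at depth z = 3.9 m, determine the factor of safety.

FS = 1.25

For an infinite slope with a slip plane parallel to the surface (no pore pressure): FS = [c + γz cos²β tanφ] / [γz sinβ cosβ].
γz = 20.4·3.9 = 79.56 kN/m²
Numerator = 22.0 + 79.56·cos²40.3°·tan30.3° = 22.0 + 79.56·0.5817·0.5844 = 49.042 kPa
Denominator = 79.56·sin40.3°·cos40.3° = 79.56·0.6468·0.7627 = 39.246 kPa
FS = 49.042 / 39.246 = 1.250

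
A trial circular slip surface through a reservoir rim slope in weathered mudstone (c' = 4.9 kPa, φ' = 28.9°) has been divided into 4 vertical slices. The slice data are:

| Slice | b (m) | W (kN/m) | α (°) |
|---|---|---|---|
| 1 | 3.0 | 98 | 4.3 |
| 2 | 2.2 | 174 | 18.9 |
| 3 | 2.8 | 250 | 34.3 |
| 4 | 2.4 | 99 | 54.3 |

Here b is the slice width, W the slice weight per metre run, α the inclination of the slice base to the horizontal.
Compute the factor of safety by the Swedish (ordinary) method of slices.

Ordinary method of slices: FS = Σ[c'·Δl_i + (W_i cosα_i)·tanφ'] / Σ W_i sinα_i, with Δl_i = b_i / cosα_i.
Slice 1: Δl = 3.0/cos4.3° = 3.008 m; N'_1 = 98·cos4.3° = 97.7; c'Δl = 14.74; W sinα = 7.3
Slice 2: Δl = 2.2/cos18.9° = 2.325 m; N'_2 = 174·cos18.9° = 164.6; c'Δl = 11.39; W sinα = 56.4
Slice 3: Δl = 2.8/cos34.3° = 3.389 m; N'_3 = 250·cos34.3° = 206.5; c'Δl = 16.61; W sinα = 140.9
Slice 4: Δl = 2.4/cos54.3° = 4.113 m; N'_4 = 99·cos54.3° = 57.8; c'Δl = 20.15; W sinα = 80.4
Σc'Δl = 62.9 kN/m; ΣN' = 526.6 kN/m; ΣW sinα = 285.0 kN/m
Resisting = 62.9 + 526.6·tan28.9° = 62.9 + 290.7 = 353.6 kN/m
FS = 353.6 / 285.0 = 1.241

FS = 1.24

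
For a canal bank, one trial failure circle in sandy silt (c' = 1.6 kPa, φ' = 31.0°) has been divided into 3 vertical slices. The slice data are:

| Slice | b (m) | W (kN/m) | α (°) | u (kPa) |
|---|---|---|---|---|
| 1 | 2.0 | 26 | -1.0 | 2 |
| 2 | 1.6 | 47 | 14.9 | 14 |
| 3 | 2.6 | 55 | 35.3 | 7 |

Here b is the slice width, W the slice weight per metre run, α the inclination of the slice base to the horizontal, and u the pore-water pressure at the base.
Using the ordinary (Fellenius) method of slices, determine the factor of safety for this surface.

FS = 1.18

Ordinary method of slices: FS = Σ[c'·Δl_i + (W_i cosα_i − u_i·Δl_i)·tanφ'] / Σ W_i sinα_i, with Δl_i = b_i / cosα_i.
Slice 1: Δl = 2.0/cos(-1.0°) = 2.000 m; N'_1 = 26·cos(-1.0°) − 2·2.000 = 22.0; c'Δl = 3.20; W sinα = -0.5
Slice 2: Δl = 1.6/cos14.9° = 1.656 m; N'_2 = 47·cos14.9° − 14·1.656 = 22.2; c'Δl = 2.65; W sinα = 12.1
Slice 3: Δl = 2.6/cos35.3° = 3.186 m; N'_3 = 55·cos35.3° − 7·3.186 = 22.6; c'Δl = 5.10; W sinα = 31.8
Σc'Δl = 10.9 kN/m; ΣN' = 66.8 kN/m; ΣW sinα = 43.4 kN/m
Resisting = 10.9 + 66.8·tan31.0° = 10.9 + 40.2 = 51.1 kN/m
FS = 51.1 / 43.4 = 1.177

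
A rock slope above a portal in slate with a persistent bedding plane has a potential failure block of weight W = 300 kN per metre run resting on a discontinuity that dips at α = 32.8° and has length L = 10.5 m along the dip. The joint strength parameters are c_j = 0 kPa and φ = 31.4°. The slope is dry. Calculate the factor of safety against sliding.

Resolving the block weight along and normal to the plane and applying the Mohr–Coulomb strength on the joint:
N' = W cosα = 300·cos32.8° = 252.2 kN/m
Driving force T = W sinα = 300·sin32.8° = 162.5 kN/m
Resisting force R = c_j·L + N'·tanφ = 0·10.5 + 252.2·tan31.4° = 0.0 + 153.9 = 153.9 kN/m
FS = R / T = 153.9 / 162.5 = 0.947

FS = 0.95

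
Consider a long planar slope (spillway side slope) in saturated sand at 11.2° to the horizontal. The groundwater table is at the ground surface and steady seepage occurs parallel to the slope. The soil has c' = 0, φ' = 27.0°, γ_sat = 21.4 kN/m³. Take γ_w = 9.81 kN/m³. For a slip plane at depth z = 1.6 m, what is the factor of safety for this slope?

With seepage parallel to the slope and the water table at the surface, the effective normal stress on the slip plane uses the buoyant unit weight γ' = γ_sat − γ_w while the driving shear stress uses γ_sat:
FS = [c' + γ' z cos²β tanφ'] / [γ_sat z sinβ cosβ]
(For c' = 0 this reduces to FS = (γ'/γ_sat)·tanφ'/tanβ.)
γ' = 21.4 − 9.81 = 11.59 kN/m³
Numerator = 0.0 + 11.59·1.6·cos²11.2°·tan27.0° = 0.0 + 11.59·1.6·0.9623·0.5095 = 9.092 kPa
Denominator = 21.4·1.6·sin11.2°·cos11.2° = 21.4·1.6·0.1942·0.9810 = 6.524 kPa
FS = 9.092 / 6.524 = 1.394

FS = 1.39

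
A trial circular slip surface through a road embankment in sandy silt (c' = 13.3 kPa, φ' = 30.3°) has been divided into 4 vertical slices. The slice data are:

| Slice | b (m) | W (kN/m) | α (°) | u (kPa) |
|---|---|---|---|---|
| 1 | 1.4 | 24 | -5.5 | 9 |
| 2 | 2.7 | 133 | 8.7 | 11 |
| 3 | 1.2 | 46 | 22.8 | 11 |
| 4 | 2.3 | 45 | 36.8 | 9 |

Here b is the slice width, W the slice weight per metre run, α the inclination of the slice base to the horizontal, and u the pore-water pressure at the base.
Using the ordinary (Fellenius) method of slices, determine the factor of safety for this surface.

Ordinary method of slices: FS = Σ[c'·Δl_i + (W_i cosα_i − u_i·Δl_i)·tanφ'] / Σ W_i sinα_i, with Δl_i = b_i / cosα_i.
Slice 1: Δl = 1.4/cos(-5.5°) = 1.406 m; N'_1 = 24·cos(-5.5°) − 9·1.406 = 11.2; c'Δl = 18.71; W sinα = -2.3
Slice 2: Δl = 2.7/cos8.7° = 2.731 m; N'_2 = 133·cos8.7° − 11·2.731 = 101.4; c'Δl = 36.33; W sinα = 20.1
Slice 3: Δl = 1.2/cos22.8° = 1.302 m; N'_3 = 46·cos22.8° − 11·1.302 = 28.1; c'Δl = 17.31; W sinα = 17.8
Slice 4: Δl = 2.3/cos36.8° = 2.872 m; N'_4 = 45·cos36.8° − 9·2.872 = 10.2; c'Δl = 38.20; W sinα = 27.0
Σc'Δl = 110.5 kN/m; ΣN' = 150.9 kN/m; ΣW sinα = 62.6 kN/m
Resisting = 110.5 + 150.9·tan30.3° = 110.5 + 88.2 = 198.7 kN/m
FS = 198.7 / 62.6 = 3.175

FS = 3.17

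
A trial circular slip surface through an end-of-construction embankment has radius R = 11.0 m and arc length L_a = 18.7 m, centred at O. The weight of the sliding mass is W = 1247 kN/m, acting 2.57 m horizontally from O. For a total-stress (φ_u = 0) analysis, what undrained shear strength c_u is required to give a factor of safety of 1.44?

c_u = 22.4 kPa

FS = c_u·L_a·R / (W·d), so c_u = FS·W·d / (L_a·R).
c_u = 1.44·1247·2.57 / (18.70·11.0) = 4614.9 / 205.70 = 22.44 kPa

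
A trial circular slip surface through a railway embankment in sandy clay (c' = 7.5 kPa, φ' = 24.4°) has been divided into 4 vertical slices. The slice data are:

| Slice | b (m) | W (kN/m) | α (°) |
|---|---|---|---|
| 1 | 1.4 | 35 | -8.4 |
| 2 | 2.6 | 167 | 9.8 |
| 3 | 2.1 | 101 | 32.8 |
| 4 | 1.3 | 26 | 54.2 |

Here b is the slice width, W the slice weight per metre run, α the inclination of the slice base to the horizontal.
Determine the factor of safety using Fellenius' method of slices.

FS = 2.03

Ordinary method of slices: FS = Σ[c'·Δl_i + (W_i cosα_i)·tanφ'] / Σ W_i sinα_i, with Δl_i = b_i / cosα_i.
Slice 1: Δl = 1.4/cos(-8.4°) = 1.415 m; N'_1 = 35·cos(-8.4°) = 34.6; c'Δl = 10.61; W sinα = -5.1
Slice 2: Δl = 2.6/cos9.8° = 2.639 m; N'_2 = 167·cos9.8° = 164.6; c'Δl = 19.79; W sinα = 28.4
Slice 3: Δl = 2.1/cos32.8° = 2.498 m; N'_3 = 101·cos32.8° = 84.9; c'Δl = 18.74; W sinα = 54.7
Slice 4: Δl = 1.3/cos54.2° = 2.222 m; N'_4 = 26·cos54.2° = 15.2; c'Δl = 16.67; W sinα = 21.1
Σc'Δl = 65.8 kN/m; ΣN' = 299.3 kN/m; ΣW sinα = 99.1 kN/m
Resisting = 65.8 + 299.3·tan24.4° = 65.8 + 135.8 = 201.6 kN/m
FS = 201.6 / 99.1 = 2.034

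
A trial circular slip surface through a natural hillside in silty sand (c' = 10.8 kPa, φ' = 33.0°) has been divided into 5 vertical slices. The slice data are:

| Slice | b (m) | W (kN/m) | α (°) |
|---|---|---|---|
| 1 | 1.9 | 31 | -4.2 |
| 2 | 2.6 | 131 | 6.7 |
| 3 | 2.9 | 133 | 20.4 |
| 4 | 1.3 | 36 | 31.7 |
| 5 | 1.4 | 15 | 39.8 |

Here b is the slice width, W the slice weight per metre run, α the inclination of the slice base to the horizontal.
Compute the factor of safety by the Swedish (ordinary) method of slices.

Ordinary method of slices: FS = Σ[c'·Δl_i + (W_i cosα_i)·tanφ'] / Σ W_i sinα_i, with Δl_i = b_i / cosα_i.
Slice 1: Δl = 1.9/cos(-4.2°) = 1.905 m; N'_1 = 31·cos(-4.2°) = 30.9; c'Δl = 20.58; W sinα = -2.3
Slice 2: Δl = 2.6/cos6.7° = 2.618 m; N'_2 = 131·cos6.7° = 130.1; c'Δl = 28.27; W sinα = 15.3
Slice 3: Δl = 2.9/cos20.4° = 3.094 m; N'_3 = 133·cos20.4° = 124.7; c'Δl = 33.42; W sinα = 46.4
Slice 4: Δl = 1.3/cos31.7° = 1.528 m; N'_4 = 36·cos31.7° = 30.6; c'Δl = 16.50; W sinα = 18.9
Slice 5: Δl = 1.4/cos39.8° = 1.822 m; N'_5 = 15·cos39.8° = 11.5; c'Δl = 19.68; W sinα = 9.6
Σc'Δl = 118.4 kN/m; ΣN' = 327.8 kN/m; ΣW sinα = 87.9 kN/m
Resisting = 118.4 + 327.8·tan33.0° = 118.4 + 212.9 = 331.3 kN/m
FS = 331.3 / 87.9 = 3.770

FS = 3.77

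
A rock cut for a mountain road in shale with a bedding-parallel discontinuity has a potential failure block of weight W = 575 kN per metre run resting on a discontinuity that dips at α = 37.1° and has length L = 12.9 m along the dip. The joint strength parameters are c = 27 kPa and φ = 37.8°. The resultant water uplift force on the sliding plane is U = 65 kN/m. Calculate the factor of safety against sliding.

FS = 1.88

Resolving the block weight along and normal to the plane and applying the Mohr–Coulomb strength on the joint:
N' = W cosα − U = 575·cos37.1° − 65 = 393.6 kN/m
Driving force T = W sinα = 575·sin37.1° = 346.8 kN/m
Resisting force R = c·L + N'·tanφ = 27·12.9 + 393.6·tan37.8° = 348.3 + 305.3 = 653.6 kN/m
FS = R / T = 653.6 / 346.8 = 1.884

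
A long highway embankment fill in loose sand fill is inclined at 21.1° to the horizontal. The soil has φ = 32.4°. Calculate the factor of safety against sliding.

For a dry cohesionless infinite slope the factor of safety is FS = tanφ / tanβ.
FS = tan32.4° / tan21.1° = 0.6346 / 0.3859 = 1.645

FS = 1.64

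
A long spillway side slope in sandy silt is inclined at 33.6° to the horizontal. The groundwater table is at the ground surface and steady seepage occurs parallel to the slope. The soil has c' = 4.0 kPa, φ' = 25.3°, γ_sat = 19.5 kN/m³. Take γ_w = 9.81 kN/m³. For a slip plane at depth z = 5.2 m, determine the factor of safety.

With seepage parallel to the slope and the water table at the surface, the effective normal stress on the slip plane uses the buoyant unit weight γ' = γ_sat − γ_w while the driving shear stress uses γ_sat:
FS = [c' + γ' z cos²β tanφ'] / [γ_sat z sinβ cosβ]
γ' = 19.5 − 9.81 = 9.69 kN/m³
Numerator = 4.0 + 9.69·5.2·cos²33.6°·tan25.3° = 4.0 + 9.69·5.2·0.6938·0.4727 = 20.524 kPa
Denominator = 19.5·5.2·sin33.6°·cos33.6° = 19.5·5.2·0.5534·0.8329 = 46.738 kPa
FS = 20.524 / 46.738 = 0.439

FS = 0.44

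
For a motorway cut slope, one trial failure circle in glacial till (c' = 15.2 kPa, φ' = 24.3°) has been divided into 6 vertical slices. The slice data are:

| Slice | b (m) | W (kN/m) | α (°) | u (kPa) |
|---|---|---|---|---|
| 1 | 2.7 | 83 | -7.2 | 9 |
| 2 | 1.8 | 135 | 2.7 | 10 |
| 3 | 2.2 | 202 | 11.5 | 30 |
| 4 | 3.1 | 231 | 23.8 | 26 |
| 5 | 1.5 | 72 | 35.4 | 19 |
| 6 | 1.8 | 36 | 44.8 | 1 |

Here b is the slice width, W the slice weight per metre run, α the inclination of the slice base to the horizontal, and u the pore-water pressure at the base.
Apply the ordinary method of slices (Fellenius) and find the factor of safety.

Ordinary method of slices: FS = Σ[c'·Δl_i + (W_i cosα_i − u_i·Δl_i)·tanφ'] / Σ W_i sinα_i, with Δl_i = b_i / cosα_i.
Slice 1: Δl = 2.7/cos(-7.2°) = 2.721 m; N'_1 = 83·cos(-7.2°) − 9·2.721 = 57.9; c'Δl = 41.37; W sinα = -10.4
Slice 2: Δl = 1.8/cos2.7° = 1.802 m; N'_2 = 135·cos2.7° − 10·1.802 = 116.8; c'Δl = 27.39; W sinα = 6.4
Slice 3: Δl = 2.2/cos11.5° = 2.245 m; N'_3 = 202·cos11.5° − 30·2.245 = 130.6; c'Δl = 34.13; W sinα = 40.3
Slice 4: Δl = 3.1/cos23.8° = 3.388 m; N'_4 = 231·cos23.8° − 26·3.388 = 123.3; c'Δl = 51.50; W sinα = 93.2
Slice 5: Δl = 1.5/cos35.4° = 1.840 m; N'_5 = 72·cos35.4° − 19·1.840 = 23.7; c'Δl = 27.97; W sinα = 41.7
Slice 6: Δl = 1.8/cos44.8° = 2.537 m; N'_6 = 36·cos44.8° − 1·2.537 = 23.0; c'Δl = 38.56; W sinα = 25.4
Σc'Δl = 220.9 kN/m; ΣN' = 475.3 kN/m; ΣW sinα = 196.5 kN/m
Resisting = 220.9 + 475.3·tan24.3° = 220.9 + 214.6 = 435.5 kN/m
FS = 435.5 / 196.5 = 2.216

FS = 2.22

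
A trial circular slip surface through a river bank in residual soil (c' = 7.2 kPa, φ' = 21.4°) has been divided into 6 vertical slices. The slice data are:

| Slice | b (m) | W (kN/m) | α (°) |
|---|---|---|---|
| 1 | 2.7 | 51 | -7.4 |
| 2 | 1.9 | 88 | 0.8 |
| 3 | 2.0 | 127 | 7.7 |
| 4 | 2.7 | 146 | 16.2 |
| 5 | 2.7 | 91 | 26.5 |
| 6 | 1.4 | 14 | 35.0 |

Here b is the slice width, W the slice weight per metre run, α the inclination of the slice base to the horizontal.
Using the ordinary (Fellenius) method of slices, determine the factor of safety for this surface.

FS = 2.94

Ordinary method of slices: FS = Σ[c'·Δl_i + (W_i cosα_i)·tanφ'] / Σ W_i sinα_i, with Δl_i = b_i / cosα_i.
Slice 1: Δl = 2.7/cos(-7.4°) = 2.723 m; N'_1 = 51·cos(-7.4°) = 50.6; c'Δl = 19.60; W sinα = -6.6
Slice 2: Δl = 1.9/cos0.8° = 1.900 m; N'_2 = 88·cos0.8° = 88.0; c'Δl = 13.68; W sinα = 1.2
Slice 3: Δl = 2.0/cos7.7° = 2.018 m; N'_3 = 127·cos7.7° = 125.9; c'Δl = 14.53; W sinα = 17.0
Slice 4: Δl = 2.7/cos16.2° = 2.812 m; N'_4 = 146·cos16.2° = 140.2; c'Δl = 20.24; W sinα = 40.7
Slice 5: Δl = 2.7/cos26.5° = 3.017 m; N'_5 = 91·cos26.5° = 81.4; c'Δl = 21.72; W sinα = 40.6
Slice 6: Δl = 1.4/cos35.0° = 1.709 m; N'_6 = 14·cos35.0° = 11.5; c'Δl = 12.31; W sinα = 8.0
Σc'Δl = 102.1 kN/m; ΣN' = 497.5 kN/m; ΣW sinα = 101.0 kN/m
Resisting = 102.1 + 497.5·tan21.4° = 102.1 + 195.0 = 297.1 kN/m
FS = 297.1 / 101.0 = 2.940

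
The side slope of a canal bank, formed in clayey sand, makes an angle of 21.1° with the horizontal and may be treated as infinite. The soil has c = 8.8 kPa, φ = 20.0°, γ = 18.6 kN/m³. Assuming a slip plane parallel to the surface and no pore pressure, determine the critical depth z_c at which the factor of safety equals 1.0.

z_c = 24.82 m

Setting FS = 1.00 in FS = [c + γz cos²β tanφ] / [γz sinβ cosβ] and solving for z:
z = c / [γ cosβ (FS·sinβ − cosβ·tanφ)]
  = 8.8 / [18.6·cos21.1°·(1.00·sin21.1° − cos21.1°·tan20.0°)]
  = 8.8 / [18.6·0.9330·(1.00·0.3600 − 0.9330·0.3640)]
  = 8.8 / 0.3545 = 24.823 m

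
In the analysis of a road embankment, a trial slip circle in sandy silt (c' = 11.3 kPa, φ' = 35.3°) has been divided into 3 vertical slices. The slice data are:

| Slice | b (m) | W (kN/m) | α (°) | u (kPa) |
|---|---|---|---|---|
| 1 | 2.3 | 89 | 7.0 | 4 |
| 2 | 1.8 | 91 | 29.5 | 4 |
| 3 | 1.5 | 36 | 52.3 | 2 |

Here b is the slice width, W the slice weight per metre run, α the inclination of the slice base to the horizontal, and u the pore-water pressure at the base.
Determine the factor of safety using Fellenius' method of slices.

Ordinary method of slices: FS = Σ[c'·Δl_i + (W_i cosα_i − u_i·Δl_i)·tanφ'] / Σ W_i sinα_i, with Δl_i = b_i / cosα_i.
Slice 1: Δl = 2.3/cos7.0° = 2.317 m; N'_1 = 89·cos7.0° − 4·2.317 = 79.1; c'Δl = 26.19; W sinα = 10.8
Slice 2: Δl = 1.8/cos29.5° = 2.068 m; N'_2 = 91·cos29.5° − 4·2.068 = 70.9; c'Δl = 23.37; W sinα = 44.8
Slice 3: Δl = 1.5/cos52.3° = 2.453 m; N'_3 = 36·cos52.3° − 2·2.453 = 17.1; c'Δl = 27.72; W sinα = 28.5
Σc'Δl = 77.3 kN/m; ΣN' = 167.1 kN/m; ΣW sinα = 84.1 kN/m
Resisting = 77.3 + 167.1·tan35.3° = 77.3 + 118.3 = 195.6 kN/m
FS = 195.6 / 84.1 = 2.325

FS = 2.32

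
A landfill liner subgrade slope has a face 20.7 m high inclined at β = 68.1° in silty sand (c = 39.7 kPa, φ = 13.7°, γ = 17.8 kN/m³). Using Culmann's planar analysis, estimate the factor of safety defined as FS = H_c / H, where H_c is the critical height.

H_c = (4c/γ) · sinβ cosφ / [1 − cos(β − φ)]
    = (4·39.7/17.8) · sin68.1°·cos13.7° / [1 − cos54.4°]
    = 8.921 · 0.9014 / 0.4179 = 19.25 m
FS = H_c / H = 19.25 / 20.7 = 0.930

FS = 0.93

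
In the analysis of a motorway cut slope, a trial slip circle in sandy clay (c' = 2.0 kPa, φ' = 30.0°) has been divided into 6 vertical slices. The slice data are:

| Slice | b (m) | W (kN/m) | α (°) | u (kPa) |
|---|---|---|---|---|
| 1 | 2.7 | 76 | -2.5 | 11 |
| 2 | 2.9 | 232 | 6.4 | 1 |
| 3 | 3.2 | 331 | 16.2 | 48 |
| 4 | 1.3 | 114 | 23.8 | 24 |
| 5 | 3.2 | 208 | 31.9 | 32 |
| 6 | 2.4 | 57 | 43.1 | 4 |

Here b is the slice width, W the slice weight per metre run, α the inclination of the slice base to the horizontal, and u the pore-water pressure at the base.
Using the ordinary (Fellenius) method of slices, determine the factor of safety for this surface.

FS = 1.21

Ordinary method of slices: FS = Σ[c'·Δl_i + (W_i cosα_i − u_i·Δl_i)·tanφ'] / Σ W_i sinα_i, with Δl_i = b_i / cosα_i.
Slice 1: Δl = 2.7/cos(-2.5°) = 2.703 m; N'_1 = 76·cos(-2.5°) − 11·2.703 = 46.2; c'Δl = 5.41; W sinα = -3.3
Slice 2: Δl = 2.9/cos6.4° = 2.918 m; N'_2 = 232·cos6.4° − 1·2.918 = 227.6; c'Δl = 5.84; W sinα = 25.9
Slice 3: Δl = 3.2/cos16.2° = 3.332 m; N'_3 = 331·cos16.2° − 48·3.332 = 157.9; c'Δl = 6.66; W sinα = 92.3
Slice 4: Δl = 1.3/cos23.8° = 1.421 m; N'_4 = 114·cos23.8° − 24·1.421 = 70.2; c'Δl = 2.84; W sinα = 46.0
Slice 5: Δl = 3.2/cos31.9° = 3.769 m; N'_5 = 208·cos31.9° − 32·3.769 = 56.0; c'Δl = 7.54; W sinα = 109.9
Slice 6: Δl = 2.4/cos43.1° = 3.287 m; N'_6 = 57·cos43.1° − 4·3.287 = 28.5; c'Δl = 6.57; W sinα = 38.9
Σc'Δl = 34.9 kN/m; ΣN' = 586.4 kN/m; ΣW sinα = 309.8 kN/m
Resisting = 34.9 + 586.4·tan30.0° = 34.9 + 338.6 = 373.4 kN/m
FS = 373.4 / 309.8 = 1.205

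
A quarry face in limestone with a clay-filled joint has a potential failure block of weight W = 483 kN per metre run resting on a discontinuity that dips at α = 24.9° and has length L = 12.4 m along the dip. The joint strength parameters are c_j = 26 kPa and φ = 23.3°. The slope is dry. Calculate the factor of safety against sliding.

FS = 2.51

Resolving the block weight along and normal to the plane and applying the Mohr–Coulomb strength on the joint:
N' = W cosα = 483·cos24.9° = 438.1 kN/m
Driving force T = W sinα = 483·sin24.9° = 203.4 kN/m
Resisting force R = c_j·L + N'·tanφ = 26·12.4 + 438.1·tan23.3° = 322.4 + 188.7 = 511.1 kN/m
FS = R / T = 511.1 / 203.4 = 2.513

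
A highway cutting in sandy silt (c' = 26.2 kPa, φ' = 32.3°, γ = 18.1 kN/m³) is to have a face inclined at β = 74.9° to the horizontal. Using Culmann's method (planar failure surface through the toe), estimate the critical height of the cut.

Culmann's analysis gives the critical failure plane at α_cr = (β + φ')/2 = (74.9 + 32.3)/2 = 53.6°, and the critical height
H_c = (4c'/γ) · sinβ cosφ' / [1 − cos(β − φ')]
    = (4·26.2/18.1) · sin74.9°·cos32.3° / [1 − cos(42.6°)]
    = 5.790 · 0.9655·0.8453 / [1 − 0.7361]
    = 5.790 · 0.8161 / 0.2639
    = 17.90 m

H_c = 17.90 m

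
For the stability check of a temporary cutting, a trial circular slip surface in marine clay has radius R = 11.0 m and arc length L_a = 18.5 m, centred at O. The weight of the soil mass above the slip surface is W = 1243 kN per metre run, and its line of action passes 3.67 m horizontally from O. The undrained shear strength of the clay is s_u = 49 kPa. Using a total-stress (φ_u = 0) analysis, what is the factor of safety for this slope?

Taking moments about the centre O, the resisting moment is provided by the undrained shear strength acting along the arc:
M_R = s_u·L_a·R = 49·18.50·11.0 = 9971.5 kN·m/m
M_D = W·d = 1243·3.67 = 4561.8 kN·m/m
FS = M_R / M_D = 9971.5 / 4561.8 = 2.186

FS = 2.19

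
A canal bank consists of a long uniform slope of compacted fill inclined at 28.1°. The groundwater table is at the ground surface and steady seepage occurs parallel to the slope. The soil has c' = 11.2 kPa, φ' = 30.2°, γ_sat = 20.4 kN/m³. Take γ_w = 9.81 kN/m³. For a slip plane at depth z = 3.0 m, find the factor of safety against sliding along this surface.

FS = 1.01

With seepage parallel to the slope and the water table at the surface, the effective normal stress on the slip plane uses the buoyant unit weight γ' = γ_sat − γ_w while the driving shear stress uses γ_sat:
FS = [c' + γ' z cos²β tanφ'] / [γ_sat z sinβ cosβ]
γ' = 20.4 − 9.81 = 10.59 kN/m³
Numerator = 11.2 + 10.59·3.0·cos²28.1°·tan30.2° = 11.2 + 10.59·3.0·0.7781·0.5820 = 25.588 kPa
Denominator = 20.4·3.0·sin28.1°·cos28.1° = 20.4·3.0·0.4710·0.8821 = 25.428 kPa
FS = 25.588 / 25.428 = 1.006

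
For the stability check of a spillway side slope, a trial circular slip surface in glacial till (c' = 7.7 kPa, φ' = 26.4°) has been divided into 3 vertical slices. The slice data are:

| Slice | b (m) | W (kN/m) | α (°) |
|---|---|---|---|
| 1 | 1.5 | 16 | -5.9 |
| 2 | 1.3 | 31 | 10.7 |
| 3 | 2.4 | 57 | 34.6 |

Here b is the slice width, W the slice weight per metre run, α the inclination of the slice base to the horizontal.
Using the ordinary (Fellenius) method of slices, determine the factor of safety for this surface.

FS = 2.48

Ordinary method of slices: FS = Σ[c'·Δl_i + (W_i cosα_i)·tanφ'] / Σ W_i sinα_i, with Δl_i = b_i / cosα_i.
Slice 1: Δl = 1.5/cos(-5.9°) = 1.508 m; N'_1 = 16·cos(-5.9°) = 15.9; c'Δl = 11.61; W sinα = -1.6
Slice 2: Δl = 1.3/cos10.7° = 1.323 m; N'_2 = 31·cos10.7° = 30.5; c'Δl = 10.19; W sinα = 5.8
Slice 3: Δl = 2.4/cos34.6° = 2.916 m; N'_3 = 57·cos34.6° = 46.9; c'Δl = 22.45; W sinα = 32.4
Σc'Δl = 44.2 kN/m; ΣN' = 93.3 kN/m; ΣW sinα = 36.5 kN/m
Resisting = 44.2 + 93.3·tan26.4° = 44.2 + 46.3 = 90.6 kN/m
FS = 90.6 / 36.5 = 2.483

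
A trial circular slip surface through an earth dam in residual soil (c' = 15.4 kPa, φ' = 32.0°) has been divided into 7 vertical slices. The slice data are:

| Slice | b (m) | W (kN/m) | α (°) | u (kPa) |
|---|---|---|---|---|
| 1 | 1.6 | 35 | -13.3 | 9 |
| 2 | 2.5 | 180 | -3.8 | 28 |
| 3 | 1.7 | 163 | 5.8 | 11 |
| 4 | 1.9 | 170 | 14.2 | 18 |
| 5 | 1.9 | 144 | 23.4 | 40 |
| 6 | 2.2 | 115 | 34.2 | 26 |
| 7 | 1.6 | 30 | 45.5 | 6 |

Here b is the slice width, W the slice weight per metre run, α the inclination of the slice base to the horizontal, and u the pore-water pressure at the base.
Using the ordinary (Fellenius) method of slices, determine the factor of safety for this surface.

FS = 2.93

Ordinary method of slices: FS = Σ[c'·Δl_i + (W_i cosα_i − u_i·Δl_i)·tanφ'] / Σ W_i sinα_i, with Δl_i = b_i / cosα_i.
Slice 1: Δl = 1.6/cos(-13.3°) = 1.644 m; N'_1 = 35·cos(-13.3°) − 9·1.644 = 19.3; c'Δl = 25.32; W sinα = -8.1
Slice 2: Δl = 2.5/cos(-3.8°) = 2.506 m; N'_2 = 180·cos(-3.8°) − 28·2.506 = 109.5; c'Δl = 38.58; W sinα = -11.9
Slice 3: Δl = 1.7/cos5.8° = 1.709 m; N'_3 = 163·cos5.8° − 11·1.709 = 143.4; c'Δl = 26.31; W sinα = 16.5
Slice 4: Δl = 1.9/cos14.2° = 1.960 m; N'_4 = 170·cos14.2° − 18·1.960 = 129.5; c'Δl = 30.18; W sinα = 41.7
Slice 5: Δl = 1.9/cos23.4° = 2.070 m; N'_5 = 144·cos23.4° − 40·2.070 = 49.3; c'Δl = 31.88; W sinα = 57.2
Slice 6: Δl = 2.2/cos34.2° = 2.660 m; N'_6 = 115·cos34.2° − 26·2.660 = 26.0; c'Δl = 40.96; W sinα = 64.6
Slice 7: Δl = 1.6/cos45.5° = 2.283 m; N'_7 = 30·cos45.5° − 6·2.283 = 7.3; c'Δl = 35.15; W sinα = 21.4
Σc'Δl = 228.4 kN/m; ΣN' = 484.2 kN/m; ΣW sinα = 181.4 kN/m
Resisting = 228.4 + 484.2·tan32.0° = 228.4 + 302.6 = 531.0 kN/m
FS = 531.0 / 181.4 = 2.927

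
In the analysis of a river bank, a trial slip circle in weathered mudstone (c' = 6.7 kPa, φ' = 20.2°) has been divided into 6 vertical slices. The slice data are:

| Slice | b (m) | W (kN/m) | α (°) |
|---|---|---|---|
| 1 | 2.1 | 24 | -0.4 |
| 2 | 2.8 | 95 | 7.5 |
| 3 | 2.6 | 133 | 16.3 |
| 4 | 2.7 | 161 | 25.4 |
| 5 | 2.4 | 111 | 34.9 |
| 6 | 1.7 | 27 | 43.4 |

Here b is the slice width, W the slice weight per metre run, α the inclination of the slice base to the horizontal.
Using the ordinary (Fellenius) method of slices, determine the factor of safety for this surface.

Ordinary method of slices: FS = Σ[c'·Δl_i + (W_i cosα_i)·tanφ'] / Σ W_i sinα_i, with Δl_i = b_i / cosα_i.
Slice 1: Δl = 2.1/cos(-0.4°) = 2.100 m; N'_1 = 24·cos(-0.4°) = 24.0; c'Δl = 14.07; W sinα = -0.2
Slice 2: Δl = 2.8/cos7.5° = 2.824 m; N'_2 = 95·cos7.5° = 94.2; c'Δl = 18.92; W sinα = 12.4
Slice 3: Δl = 2.6/cos16.3° = 2.709 m; N'_3 = 133·cos16.3° = 127.7; c'Δl = 18.15; W sinα = 37.3
Slice 4: Δl = 2.7/cos25.4° = 2.989 m; N'_4 = 161·cos25.4° = 145.4; c'Δl = 20.03; W sinα = 69.1
Slice 5: Δl = 2.4/cos34.9° = 2.926 m; N'_5 = 111·cos34.9° = 91.0; c'Δl = 19.61; W sinα = 63.5
Slice 6: Δl = 1.7/cos43.4° = 2.340 m; N'_6 = 27·cos43.4° = 19.6; c'Δl = 15.68; W sinα = 18.6
Σc'Δl = 106.4 kN/m; ΣN' = 501.9 kN/m; ΣW sinα = 200.7 kN/m
Resisting = 106.4 + 501.9·tan20.2° = 106.4 + 184.7 = 291.1 kN/m
FS = 291.1 / 200.7 = 1.451

FS = 1.45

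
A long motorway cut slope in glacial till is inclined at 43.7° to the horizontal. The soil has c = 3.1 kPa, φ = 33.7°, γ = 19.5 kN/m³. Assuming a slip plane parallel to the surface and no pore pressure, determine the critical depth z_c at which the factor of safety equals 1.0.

z_c = 1.05 m

Setting FS = 1.00 in FS = [c + γz cos²β tanφ] / [γz sinβ cosβ] and solving for z:
z = c / [γ cosβ (FS·sinβ − cosβ·tanφ)]
  = 3.1 / [19.5·cos43.7°·(1.00·sin43.7° − cos43.7°·tan33.7°)]
  = 3.1 / [19.5·0.7230·(1.00·0.6909 − 0.7230·0.6669)]
  = 3.1 / 2.9426 = 1.054 m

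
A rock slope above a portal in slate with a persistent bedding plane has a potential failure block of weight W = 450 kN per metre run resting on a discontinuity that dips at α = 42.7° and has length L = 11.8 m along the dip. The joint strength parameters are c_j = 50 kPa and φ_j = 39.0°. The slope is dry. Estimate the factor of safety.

FS = 2.81

Resolving the block weight along and normal to the plane and applying the Mohr–Coulomb strength on the joint:
N' = W cosα = 450·cos42.7° = 330.7 kN/m
Driving force T = W sinα = 450·sin42.7° = 305.2 kN/m
Resisting force R = c_j·L + N'·tanφ_j = 50·11.8 + 330.7·tan39.0° = 590.0 + 267.8 = 857.8 kN/m
FS = R / T = 857.8 / 305.2 = 2.811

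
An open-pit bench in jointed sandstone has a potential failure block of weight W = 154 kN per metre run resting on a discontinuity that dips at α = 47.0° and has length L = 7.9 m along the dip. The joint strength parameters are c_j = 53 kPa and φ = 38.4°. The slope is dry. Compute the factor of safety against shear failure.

Resolving the block weight along and normal to the plane and applying the Mohr–Coulomb strength on the joint:
N' = W cosα = 154·cos47.0° = 105.0 kN/m
Driving force T = W sinα = 154·sin47.0° = 112.6 kN/m
Resisting force R = c_j·L + N'·tanφ = 53·7.9 + 105.0·tan38.4° = 418.7 + 83.2 = 501.9 kN/m
FS = R / T = 501.9 / 112.6 = 4.457

FS = 4.46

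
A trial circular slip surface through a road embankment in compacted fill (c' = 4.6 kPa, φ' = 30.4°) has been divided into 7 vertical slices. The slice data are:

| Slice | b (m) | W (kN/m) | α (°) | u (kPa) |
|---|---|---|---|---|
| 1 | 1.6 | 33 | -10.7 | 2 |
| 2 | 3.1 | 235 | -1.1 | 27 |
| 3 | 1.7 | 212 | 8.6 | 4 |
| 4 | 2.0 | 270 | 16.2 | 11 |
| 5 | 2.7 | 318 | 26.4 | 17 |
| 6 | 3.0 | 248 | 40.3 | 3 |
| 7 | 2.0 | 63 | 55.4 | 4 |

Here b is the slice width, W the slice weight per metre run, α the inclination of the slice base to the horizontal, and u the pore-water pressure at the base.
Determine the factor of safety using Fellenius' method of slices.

Ordinary method of slices: FS = Σ[c'·Δl_i + (W_i cosα_i − u_i·Δl_i)·tanφ'] / Σ W_i sinα_i, with Δl_i = b_i / cosα_i.
Slice 1: Δl = 1.6/cos(-10.7°) = 1.628 m; N'_1 = 33·cos(-10.7°) − 2·1.628 = 29.2; c'Δl = 7.49; W sinα = -6.1
Slice 2: Δl = 3.1/cos(-1.1°) = 3.101 m; N'_2 = 235·cos(-1.1°) − 27·3.101 = 151.2; c'Δl = 14.26; W sinα = -4.5
Slice 3: Δl = 1.7/cos8.6° = 1.719 m; N'_3 = 212·cos8.6° − 4·1.719 = 202.7; c'Δl = 7.91; W sinα = 31.7
Slice 4: Δl = 2.0/cos16.2° = 2.083 m; N'_4 = 270·cos16.2° − 11·2.083 = 236.4; c'Δl = 9.58; W sinα = 75.3
Slice 5: Δl = 2.7/cos26.4° = 3.014 m; N'_5 = 318·cos26.4° − 17·3.014 = 233.6; c'Δl = 13.87; W sinα = 141.4
Slice 6: Δl = 3.0/cos40.3° = 3.934 m; N'_6 = 248·cos40.3° − 3·3.934 = 177.3; c'Δl = 18.09; W sinα = 160.4
Slice 7: Δl = 2.0/cos55.4° = 3.522 m; N'_7 = 63·cos55.4° − 4·3.522 = 21.7; c'Δl = 16.20; W sinα = 51.9
Σc'Δl = 87.4 kN/m; ΣN' = 1052.1 kN/m; ΣW sinα = 450.0 kN/m
Resisting = 87.4 + 1052.1·tan30.4° = 87.4 + 617.3 = 704.7 kN/m
FS = 704.7 / 450.0 = 1.566

FS = 1.57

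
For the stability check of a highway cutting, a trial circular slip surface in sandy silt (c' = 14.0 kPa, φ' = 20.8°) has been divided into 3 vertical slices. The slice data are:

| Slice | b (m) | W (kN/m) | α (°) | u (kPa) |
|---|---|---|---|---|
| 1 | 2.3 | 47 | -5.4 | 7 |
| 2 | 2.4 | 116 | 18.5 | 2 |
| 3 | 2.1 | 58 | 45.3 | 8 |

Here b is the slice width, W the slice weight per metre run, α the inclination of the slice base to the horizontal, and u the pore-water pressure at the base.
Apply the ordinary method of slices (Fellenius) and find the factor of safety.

FS = 2.28

Ordinary method of slices: FS = Σ[c'·Δl_i + (W_i cosα_i − u_i·Δl_i)·tanφ'] / Σ W_i sinα_i, with Δl_i = b_i / cosα_i.
Slice 1: Δl = 2.3/cos(-5.4°) = 2.310 m; N'_1 = 47·cos(-5.4°) − 7·2.310 = 30.6; c'Δl = 32.34; W sinα = -4.4
Slice 2: Δl = 2.4/cos18.5° = 2.531 m; N'_2 = 116·cos18.5° − 2·2.531 = 104.9; c'Δl = 35.43; W sinα = 36.8
Slice 3: Δl = 2.1/cos45.3° = 2.986 m; N'_3 = 58·cos45.3° − 8·2.986 = 16.9; c'Δl = 41.80; W sinα = 41.2
Σc'Δl = 109.6 kN/m; ΣN' = 152.5 kN/m; ΣW sinα = 73.6 kN/m
Resisting = 109.6 + 152.5·tan20.8° = 109.6 + 57.9 = 167.5 kN/m
FS = 167.5 / 73.6 = 2.275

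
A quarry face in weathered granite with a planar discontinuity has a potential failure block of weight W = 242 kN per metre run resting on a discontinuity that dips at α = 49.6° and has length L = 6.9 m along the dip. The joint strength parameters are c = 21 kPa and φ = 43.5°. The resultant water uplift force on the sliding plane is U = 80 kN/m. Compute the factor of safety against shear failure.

FS = 1.18

Resolving the block weight along and normal to the plane and applying the Mohr–Coulomb strength on the joint:
N' = W cosα − U = 242·cos49.6° − 80 = 76.8 kN/m
Driving force T = W sinα = 242·sin49.6° = 184.3 kN/m
Resisting force R = c·L + N'·tanφ = 21·6.9 + 76.8·tan43.5° = 144.9 + 72.9 = 217.8 kN/m
FS = R / T = 217.8 / 184.3 = 1.182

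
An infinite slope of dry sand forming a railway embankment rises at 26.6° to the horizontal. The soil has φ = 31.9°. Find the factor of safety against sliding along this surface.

FS = 1.24

For a dry cohesionless infinite slope the factor of safety is FS = tanφ / tanβ.
FS = tan31.9° / tan26.6° = 0.6224 / 0.5008 = 1.243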